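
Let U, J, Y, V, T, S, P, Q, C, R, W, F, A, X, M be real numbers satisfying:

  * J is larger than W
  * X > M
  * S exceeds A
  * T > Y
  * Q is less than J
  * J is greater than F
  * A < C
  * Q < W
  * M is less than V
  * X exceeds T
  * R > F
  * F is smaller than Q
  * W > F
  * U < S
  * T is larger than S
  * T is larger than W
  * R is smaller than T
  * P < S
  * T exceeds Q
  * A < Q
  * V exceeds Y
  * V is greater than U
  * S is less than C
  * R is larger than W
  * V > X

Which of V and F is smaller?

F

F < Q and Q < W give F < W.
With W < R: F < Q < W < R.
With R < T: F < Q < W < R < T.
With T < X: F < Q < W < R < T < X.
With X < V: F < Q < W < R < T < X < V.
So F < V; F is the smaller of the two.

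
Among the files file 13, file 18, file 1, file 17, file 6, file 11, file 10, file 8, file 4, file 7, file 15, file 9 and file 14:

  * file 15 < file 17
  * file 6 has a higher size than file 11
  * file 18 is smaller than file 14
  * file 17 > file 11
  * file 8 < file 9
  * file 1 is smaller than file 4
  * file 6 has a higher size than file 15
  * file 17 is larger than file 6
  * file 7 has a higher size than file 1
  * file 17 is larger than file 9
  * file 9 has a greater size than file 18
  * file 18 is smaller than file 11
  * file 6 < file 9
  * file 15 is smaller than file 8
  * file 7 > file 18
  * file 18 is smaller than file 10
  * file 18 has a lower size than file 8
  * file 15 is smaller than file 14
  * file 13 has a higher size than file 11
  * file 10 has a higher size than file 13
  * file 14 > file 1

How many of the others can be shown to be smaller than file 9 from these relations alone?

5

From file 9 the given relations immediately reach file 18, file 8, file 6.
From those, file 15, file 11 — 5 in total.
Nothing else is reachable below file 9; 5 in all.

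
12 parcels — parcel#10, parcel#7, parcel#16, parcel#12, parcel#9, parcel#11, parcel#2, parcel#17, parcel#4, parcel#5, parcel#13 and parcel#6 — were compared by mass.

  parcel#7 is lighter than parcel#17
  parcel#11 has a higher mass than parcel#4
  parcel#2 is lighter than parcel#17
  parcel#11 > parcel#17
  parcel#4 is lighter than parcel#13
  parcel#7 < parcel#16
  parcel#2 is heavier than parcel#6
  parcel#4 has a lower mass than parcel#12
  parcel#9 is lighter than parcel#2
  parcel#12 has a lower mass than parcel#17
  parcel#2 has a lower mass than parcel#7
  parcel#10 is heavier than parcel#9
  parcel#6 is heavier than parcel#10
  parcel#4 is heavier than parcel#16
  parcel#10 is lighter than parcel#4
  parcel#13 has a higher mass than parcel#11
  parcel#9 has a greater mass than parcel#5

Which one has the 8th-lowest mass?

Piecing the relations together gives one ordering: parcel#5 < parcel#9 < parcel#10 < parcel#6 < parcel#2 < parcel#7 < parcel#16 < parcel#4 < parcel#12 < parcel#17 < parcel#11 < parcel#13.
The 8th smallest is parcel#4.

parcel#4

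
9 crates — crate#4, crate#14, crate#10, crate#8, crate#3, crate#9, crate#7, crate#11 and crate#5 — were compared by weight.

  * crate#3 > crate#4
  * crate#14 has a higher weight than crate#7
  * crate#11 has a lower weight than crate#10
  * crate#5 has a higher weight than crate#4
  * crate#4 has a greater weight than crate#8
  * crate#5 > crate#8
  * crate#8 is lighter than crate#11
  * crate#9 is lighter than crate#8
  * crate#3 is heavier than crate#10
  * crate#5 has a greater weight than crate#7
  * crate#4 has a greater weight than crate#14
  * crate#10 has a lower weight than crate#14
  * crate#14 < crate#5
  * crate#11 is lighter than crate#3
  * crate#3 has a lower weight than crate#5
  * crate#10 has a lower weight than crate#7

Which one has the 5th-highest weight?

The consecutive relations fix a unique order: crate#9 < crate#8 < crate#11 < crate#10 < crate#7 < crate#14 < crate#4 < crate#3 < crate#5.
The 5th largest is crate#7.

crate#7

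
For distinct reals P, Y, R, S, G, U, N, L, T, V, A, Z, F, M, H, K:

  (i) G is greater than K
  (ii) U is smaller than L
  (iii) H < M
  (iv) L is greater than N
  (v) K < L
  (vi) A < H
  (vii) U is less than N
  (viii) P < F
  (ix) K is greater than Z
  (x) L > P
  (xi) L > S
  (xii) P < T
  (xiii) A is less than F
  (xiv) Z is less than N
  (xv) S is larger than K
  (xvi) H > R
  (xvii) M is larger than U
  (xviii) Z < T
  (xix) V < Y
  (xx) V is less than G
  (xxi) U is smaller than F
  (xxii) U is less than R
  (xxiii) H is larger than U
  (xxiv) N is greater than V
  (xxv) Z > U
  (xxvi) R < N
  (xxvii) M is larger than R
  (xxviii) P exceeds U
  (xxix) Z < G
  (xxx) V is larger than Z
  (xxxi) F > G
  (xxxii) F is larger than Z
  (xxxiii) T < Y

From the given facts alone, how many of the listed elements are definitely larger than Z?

9

From Z the given relations immediately reach T, V, K, G, N, F.
From those, Y, S, L — 9 in total.
Nothing else is reachable above Z; 9 in all.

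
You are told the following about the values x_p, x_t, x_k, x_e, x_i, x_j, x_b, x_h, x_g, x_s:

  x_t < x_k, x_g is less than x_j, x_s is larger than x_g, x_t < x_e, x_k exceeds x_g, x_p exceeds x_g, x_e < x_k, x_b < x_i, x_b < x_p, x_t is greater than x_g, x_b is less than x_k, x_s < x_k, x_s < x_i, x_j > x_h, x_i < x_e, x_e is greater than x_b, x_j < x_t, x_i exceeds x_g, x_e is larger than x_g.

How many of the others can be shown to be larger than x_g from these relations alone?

The elements the relations force above x_g are x_s, x_i, x_j, x_t, x_e, x_k, x_p — no chain reaches any other.
That is 7.

7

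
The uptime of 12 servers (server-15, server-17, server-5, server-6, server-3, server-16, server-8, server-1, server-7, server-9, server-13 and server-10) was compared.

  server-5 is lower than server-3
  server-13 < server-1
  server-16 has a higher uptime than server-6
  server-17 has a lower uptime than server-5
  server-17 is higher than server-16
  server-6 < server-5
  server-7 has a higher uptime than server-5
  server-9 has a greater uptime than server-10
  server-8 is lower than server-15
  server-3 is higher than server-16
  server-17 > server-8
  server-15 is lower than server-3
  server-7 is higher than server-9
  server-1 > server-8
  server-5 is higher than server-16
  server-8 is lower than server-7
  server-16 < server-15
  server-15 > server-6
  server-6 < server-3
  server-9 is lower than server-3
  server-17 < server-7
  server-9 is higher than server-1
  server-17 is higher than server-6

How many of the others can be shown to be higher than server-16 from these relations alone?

From server-16 the given relations immediately reach server-17, server-15, server-5, server-3.
From those, server-7 — 5 in total.
Nothing else is reachable above server-16; 5 in all.

5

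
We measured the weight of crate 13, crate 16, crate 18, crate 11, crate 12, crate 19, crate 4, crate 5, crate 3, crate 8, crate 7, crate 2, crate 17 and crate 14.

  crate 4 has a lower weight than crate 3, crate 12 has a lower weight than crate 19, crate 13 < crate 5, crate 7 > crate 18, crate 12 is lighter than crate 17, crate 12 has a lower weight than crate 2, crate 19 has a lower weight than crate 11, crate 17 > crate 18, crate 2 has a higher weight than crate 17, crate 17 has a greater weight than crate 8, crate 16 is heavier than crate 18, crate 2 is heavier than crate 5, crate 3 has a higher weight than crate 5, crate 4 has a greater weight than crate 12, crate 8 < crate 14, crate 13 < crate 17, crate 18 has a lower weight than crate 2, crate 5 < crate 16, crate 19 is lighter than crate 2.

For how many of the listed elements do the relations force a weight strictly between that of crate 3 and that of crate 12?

The relations place crate 12 below crate 3. An element lies strictly between them when it is forced above crate 12 and also forced below crate 3.
Above crate 12: {crate 4, crate 17, crate 19, crate 11, crate 2}. Below crate 3: {crate 13, crate 4, crate 5}.
Intersection: {crate 4} — 1.

1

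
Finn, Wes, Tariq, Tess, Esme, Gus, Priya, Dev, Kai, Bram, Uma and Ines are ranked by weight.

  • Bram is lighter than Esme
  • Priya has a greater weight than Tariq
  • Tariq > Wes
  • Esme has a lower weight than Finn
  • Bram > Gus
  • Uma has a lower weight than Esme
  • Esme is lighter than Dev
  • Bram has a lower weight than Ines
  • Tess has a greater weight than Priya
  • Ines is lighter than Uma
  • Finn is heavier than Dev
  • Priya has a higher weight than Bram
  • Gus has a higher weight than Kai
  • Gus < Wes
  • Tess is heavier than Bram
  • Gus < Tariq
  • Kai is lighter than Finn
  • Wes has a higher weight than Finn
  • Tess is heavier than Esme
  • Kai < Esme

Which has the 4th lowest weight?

Ines

Piecing the relations together gives one ordering: Kai < Gus < Bram < Ines < Uma < Esme < Dev < Finn < Wes < Tariq < Priya < Tess.
The 4th smallest is Ines.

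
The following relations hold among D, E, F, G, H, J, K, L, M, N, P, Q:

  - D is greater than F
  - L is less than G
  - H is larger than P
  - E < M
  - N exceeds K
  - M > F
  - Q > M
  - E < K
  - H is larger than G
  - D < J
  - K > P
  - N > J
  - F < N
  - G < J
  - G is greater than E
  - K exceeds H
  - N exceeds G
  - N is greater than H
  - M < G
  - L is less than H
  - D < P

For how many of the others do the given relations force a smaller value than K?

8

Directly below K: E, P, H.
One step further: D, L, G (6 so far).
One step further: F, M (8 so far).
No other element is forced below K by the given relations, so the count is 8.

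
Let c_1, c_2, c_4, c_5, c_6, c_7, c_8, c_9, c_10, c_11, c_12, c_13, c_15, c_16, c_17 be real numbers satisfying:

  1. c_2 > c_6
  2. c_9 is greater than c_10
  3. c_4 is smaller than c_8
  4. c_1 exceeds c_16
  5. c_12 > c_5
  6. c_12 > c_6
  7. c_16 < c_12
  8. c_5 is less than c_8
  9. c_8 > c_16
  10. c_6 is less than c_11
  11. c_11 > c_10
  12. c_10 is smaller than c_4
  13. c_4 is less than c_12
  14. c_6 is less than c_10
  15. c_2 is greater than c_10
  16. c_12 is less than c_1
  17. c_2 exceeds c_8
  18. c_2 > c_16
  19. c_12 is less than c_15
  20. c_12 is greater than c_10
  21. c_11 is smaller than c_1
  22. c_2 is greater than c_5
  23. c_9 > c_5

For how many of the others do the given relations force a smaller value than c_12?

Directly below c_12: c_6, c_10, c_16, c_5, c_4.
Nothing else is reachable below c_12; 5 in all.

5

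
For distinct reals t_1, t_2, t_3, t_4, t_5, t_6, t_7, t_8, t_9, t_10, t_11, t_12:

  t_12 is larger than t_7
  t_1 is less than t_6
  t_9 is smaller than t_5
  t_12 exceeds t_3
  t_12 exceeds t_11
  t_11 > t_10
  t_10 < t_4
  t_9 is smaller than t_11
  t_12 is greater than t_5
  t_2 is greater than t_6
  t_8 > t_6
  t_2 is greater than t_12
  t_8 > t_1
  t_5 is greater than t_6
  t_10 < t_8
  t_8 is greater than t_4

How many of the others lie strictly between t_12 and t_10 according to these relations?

1

The relations place t_10 below t_12. An element lies strictly between them when it is forced above t_10 and also forced below t_12.
Above t_10: {t_4, t_11, t_8, t_2}. Below t_12: {t_7, t_9, t_1, t_6, t_11, t_5, t_3}.
Intersection: {t_11} — 1.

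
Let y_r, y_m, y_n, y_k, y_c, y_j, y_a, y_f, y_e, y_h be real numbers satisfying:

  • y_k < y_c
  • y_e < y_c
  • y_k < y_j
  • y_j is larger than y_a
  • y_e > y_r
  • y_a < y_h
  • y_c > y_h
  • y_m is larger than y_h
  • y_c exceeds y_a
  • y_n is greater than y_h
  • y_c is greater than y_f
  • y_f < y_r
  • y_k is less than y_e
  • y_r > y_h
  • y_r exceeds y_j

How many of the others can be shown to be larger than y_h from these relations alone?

5

From y_h the given relations immediately reach y_n, y_r, y_m, y_c.
From those, y_e — 5 in total.
Nothing else is reachable above y_h; 5 in all.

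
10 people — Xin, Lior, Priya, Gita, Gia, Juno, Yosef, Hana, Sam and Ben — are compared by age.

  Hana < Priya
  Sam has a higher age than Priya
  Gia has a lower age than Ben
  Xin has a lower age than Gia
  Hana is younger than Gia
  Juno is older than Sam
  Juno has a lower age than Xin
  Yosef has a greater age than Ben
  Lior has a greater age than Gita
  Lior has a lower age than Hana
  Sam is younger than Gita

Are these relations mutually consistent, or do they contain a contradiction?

inconsistent

We have Sam < Gita stated directly, yet also Gita < Lior < Hana < Priya < Sam by chaining the others — so Gita < Sam. Contradiction.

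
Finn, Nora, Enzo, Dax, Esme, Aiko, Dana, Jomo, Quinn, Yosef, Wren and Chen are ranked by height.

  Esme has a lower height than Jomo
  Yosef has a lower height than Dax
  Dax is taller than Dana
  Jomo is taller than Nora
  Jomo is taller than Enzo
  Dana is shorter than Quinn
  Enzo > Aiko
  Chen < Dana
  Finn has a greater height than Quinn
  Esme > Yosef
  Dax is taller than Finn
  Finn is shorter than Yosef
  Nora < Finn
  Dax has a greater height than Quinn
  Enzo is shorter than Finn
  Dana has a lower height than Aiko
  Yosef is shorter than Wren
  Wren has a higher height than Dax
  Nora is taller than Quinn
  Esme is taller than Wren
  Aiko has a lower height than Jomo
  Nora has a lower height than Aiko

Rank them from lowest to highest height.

Nothing is placed below Chen, so it is least; from there Chen < Dana; Dana < Quinn; Quinn < Nora; Nora < Aiko; Aiko < Enzo; Enzo < Finn; Finn < Yosef; Yosef < Dax; Dax < Wren; Wren < Esme; Esme < Jomo, each given directly.

Chen < Dana < Quinn < Nora < Aiko < Enzo < Finn < Yosef < Dax < Wren < Esme < Jomo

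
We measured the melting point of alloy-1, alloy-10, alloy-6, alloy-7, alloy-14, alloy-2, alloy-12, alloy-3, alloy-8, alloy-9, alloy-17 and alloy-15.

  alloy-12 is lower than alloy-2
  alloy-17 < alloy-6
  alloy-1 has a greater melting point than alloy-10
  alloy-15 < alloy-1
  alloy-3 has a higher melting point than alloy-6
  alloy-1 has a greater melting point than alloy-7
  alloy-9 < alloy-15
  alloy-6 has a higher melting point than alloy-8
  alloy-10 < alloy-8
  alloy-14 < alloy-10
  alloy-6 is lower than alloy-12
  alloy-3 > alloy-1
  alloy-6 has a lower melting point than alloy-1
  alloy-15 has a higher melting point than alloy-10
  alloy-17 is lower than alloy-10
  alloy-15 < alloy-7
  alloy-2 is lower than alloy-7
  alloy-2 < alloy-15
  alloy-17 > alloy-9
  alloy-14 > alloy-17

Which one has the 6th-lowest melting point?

alloy-6

The consecutive relations fix a unique order: alloy-9 < alloy-17 < alloy-14 < alloy-10 < alloy-8 < alloy-6 < alloy-12 < alloy-2 < alloy-15 < alloy-7 < alloy-1 < alloy-3.
Counting 6 from the smallest end gives alloy-6.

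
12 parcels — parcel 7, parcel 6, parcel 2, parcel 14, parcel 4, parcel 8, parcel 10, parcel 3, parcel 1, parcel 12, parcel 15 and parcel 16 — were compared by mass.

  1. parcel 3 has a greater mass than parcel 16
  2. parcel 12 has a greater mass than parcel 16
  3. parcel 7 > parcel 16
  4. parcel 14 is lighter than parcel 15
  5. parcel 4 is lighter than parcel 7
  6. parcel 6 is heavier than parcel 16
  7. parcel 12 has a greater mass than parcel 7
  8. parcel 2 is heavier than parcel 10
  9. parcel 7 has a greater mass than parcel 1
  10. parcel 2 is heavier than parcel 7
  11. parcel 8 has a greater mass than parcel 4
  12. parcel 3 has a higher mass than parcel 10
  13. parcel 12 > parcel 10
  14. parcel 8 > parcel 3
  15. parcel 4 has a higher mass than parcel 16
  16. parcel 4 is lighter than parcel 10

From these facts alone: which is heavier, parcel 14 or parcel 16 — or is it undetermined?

Following every chain through parcel 16: above parcel 16 we get parcel 4, parcel 10, parcel 7, parcel 3, parcel 12, parcel 6, parcel 8, parcel 2.
parcel 14 is not reached, and no chain runs the other way from parcel 14 to parcel 16.
So the given relations leave the order of parcel 16 and parcel 14 undetermined.

undetermined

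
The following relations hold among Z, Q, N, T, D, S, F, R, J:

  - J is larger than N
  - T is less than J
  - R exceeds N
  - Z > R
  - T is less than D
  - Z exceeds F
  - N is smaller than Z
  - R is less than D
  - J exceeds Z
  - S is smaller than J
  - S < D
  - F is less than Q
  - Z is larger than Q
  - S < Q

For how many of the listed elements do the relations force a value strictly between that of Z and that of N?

The relations place N below Z. An element lies strictly between them when it is forced above N and also forced below Z.
Above N: {R, D, J}. Below Z: {F, S, Q, R}.
Intersection: {R} — 1.

1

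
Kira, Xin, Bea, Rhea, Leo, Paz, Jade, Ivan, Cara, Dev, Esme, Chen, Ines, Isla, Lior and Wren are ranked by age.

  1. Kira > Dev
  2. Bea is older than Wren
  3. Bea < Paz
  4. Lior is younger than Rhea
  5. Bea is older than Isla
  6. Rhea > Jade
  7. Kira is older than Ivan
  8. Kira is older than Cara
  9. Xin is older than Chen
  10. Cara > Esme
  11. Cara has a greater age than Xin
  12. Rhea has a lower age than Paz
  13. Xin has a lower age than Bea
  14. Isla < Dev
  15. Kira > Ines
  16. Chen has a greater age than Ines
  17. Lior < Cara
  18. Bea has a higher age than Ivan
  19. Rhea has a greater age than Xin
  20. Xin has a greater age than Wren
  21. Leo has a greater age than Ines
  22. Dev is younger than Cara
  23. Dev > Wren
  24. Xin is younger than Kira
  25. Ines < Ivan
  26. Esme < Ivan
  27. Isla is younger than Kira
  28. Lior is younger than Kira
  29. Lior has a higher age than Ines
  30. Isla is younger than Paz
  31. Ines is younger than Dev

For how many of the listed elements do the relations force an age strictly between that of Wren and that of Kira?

3

The relations place Wren below Kira. An element lies strictly between them when it is forced above Wren and also forced below Kira.
Above Wren: {Xin, Bea, Dev, Rhea, Cara, Paz}. Below Kira: {Esme, Ines, Isla, Lior, Chen, Xin, Ivan, Dev, Cara}.
Intersection: {Xin, Dev, Cara} — 3.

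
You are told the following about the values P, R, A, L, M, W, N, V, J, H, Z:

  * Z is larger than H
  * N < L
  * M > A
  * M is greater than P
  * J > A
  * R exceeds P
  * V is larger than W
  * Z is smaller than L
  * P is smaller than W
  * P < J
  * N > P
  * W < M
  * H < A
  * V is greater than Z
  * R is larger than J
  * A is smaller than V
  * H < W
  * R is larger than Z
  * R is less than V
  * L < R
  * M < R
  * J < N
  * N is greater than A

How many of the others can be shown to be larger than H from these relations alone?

9

From H the given relations immediately reach A, W, Z.
From those, M, J, N, L, R, V — 9 in total.
No other element is forced above H by the given relations, so the count is 9.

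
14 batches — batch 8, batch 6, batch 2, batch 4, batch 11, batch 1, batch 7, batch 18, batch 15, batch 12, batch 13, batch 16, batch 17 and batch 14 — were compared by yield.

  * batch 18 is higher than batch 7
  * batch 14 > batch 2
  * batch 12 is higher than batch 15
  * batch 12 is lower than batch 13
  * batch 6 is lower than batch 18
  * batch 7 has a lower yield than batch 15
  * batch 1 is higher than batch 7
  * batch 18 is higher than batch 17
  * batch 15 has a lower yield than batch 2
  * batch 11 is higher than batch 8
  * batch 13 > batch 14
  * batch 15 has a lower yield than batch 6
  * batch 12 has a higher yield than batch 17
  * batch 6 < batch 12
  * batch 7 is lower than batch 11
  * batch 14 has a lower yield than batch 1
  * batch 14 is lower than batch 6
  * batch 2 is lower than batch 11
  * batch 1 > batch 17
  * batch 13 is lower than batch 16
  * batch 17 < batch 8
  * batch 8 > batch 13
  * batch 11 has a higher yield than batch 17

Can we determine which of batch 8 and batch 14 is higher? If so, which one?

batch 8

batch 14 < batch 6 and batch 6 < batch 12 give batch 14 < batch 12.
Then batch 12 < batch 13 extends the chain to batch 13.
With batch 13 < batch 8: batch 14 < batch 6 < batch 12 < batch 13 < batch 8.
So batch 8 is higher.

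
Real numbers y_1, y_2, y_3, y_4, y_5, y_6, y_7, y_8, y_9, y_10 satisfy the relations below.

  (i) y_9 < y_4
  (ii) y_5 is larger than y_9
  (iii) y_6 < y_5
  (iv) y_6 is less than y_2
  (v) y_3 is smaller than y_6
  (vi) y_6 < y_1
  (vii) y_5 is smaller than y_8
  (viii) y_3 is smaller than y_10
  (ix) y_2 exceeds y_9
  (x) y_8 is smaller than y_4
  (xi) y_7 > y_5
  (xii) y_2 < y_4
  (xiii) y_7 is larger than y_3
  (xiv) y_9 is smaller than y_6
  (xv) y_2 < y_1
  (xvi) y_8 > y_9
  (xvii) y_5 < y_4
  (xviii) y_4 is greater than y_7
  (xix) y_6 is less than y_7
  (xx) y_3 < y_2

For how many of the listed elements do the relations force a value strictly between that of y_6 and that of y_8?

1

The relations place y_6 below y_8. An element lies strictly between them when it is forced above y_6 and also forced below y_8.
Above y_6: {y_5, y_2, y_7, y_4, y_1}. Below y_8: {y_3, y_9, y_5}.
Intersection: {y_5} — 1.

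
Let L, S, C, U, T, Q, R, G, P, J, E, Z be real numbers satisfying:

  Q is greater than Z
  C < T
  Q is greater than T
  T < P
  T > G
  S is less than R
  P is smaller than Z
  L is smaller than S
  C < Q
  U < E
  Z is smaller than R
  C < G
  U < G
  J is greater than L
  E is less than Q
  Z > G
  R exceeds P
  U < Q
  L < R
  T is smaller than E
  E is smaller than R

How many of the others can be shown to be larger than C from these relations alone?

The elements the relations force above C are G, T, E, P, Z, R, Q — no chain reaches any other.
That is 7.

7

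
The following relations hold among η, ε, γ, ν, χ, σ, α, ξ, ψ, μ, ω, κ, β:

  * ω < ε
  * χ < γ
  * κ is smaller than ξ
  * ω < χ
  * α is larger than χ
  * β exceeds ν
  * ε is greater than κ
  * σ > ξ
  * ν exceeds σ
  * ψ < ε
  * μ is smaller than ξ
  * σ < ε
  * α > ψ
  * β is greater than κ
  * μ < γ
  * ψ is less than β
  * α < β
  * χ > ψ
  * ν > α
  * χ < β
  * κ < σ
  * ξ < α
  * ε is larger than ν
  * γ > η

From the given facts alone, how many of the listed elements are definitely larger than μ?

7

Directly above μ: ξ, γ.
One step further: α, σ (4 so far).
One step further: ν, β, ε (7 so far).
No other element is forced above μ by the given relations, so the count is 7.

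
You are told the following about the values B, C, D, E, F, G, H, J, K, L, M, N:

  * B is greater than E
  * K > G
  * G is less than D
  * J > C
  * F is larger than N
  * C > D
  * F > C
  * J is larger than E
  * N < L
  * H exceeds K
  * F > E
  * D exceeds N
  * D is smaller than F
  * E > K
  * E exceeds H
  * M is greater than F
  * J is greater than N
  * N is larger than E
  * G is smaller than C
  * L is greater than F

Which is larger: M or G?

M

The relevant relations are G < K; K < H; H < E; E < N; N < D; D < C; C < F; F < M.
Chaining these gives G < K < H < E < N < D < C < F < M.
So G < M; M is the larger of the two.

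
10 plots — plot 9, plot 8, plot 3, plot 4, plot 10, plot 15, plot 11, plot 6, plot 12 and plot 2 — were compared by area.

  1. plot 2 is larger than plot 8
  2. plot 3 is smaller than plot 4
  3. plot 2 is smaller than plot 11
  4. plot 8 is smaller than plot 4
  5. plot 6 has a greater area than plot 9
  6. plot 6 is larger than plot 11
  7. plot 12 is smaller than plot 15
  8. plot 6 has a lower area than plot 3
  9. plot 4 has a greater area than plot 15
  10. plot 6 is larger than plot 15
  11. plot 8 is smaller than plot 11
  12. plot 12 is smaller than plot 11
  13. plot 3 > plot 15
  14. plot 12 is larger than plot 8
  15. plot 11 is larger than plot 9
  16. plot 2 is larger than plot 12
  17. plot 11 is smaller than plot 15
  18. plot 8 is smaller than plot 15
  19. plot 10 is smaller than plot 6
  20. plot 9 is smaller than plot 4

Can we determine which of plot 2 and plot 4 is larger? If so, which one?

Link the given pairs in sequence: plot 2 < plot 11; plot 11 < plot 15; plot 15 < plot 6; plot 6 < plot 3; plot 3 < plot 4.
Together: plot 2 < plot 11 < plot 15 < plot 6 < plot 3 < plot 4.
So plot 4 is larger.

plot 4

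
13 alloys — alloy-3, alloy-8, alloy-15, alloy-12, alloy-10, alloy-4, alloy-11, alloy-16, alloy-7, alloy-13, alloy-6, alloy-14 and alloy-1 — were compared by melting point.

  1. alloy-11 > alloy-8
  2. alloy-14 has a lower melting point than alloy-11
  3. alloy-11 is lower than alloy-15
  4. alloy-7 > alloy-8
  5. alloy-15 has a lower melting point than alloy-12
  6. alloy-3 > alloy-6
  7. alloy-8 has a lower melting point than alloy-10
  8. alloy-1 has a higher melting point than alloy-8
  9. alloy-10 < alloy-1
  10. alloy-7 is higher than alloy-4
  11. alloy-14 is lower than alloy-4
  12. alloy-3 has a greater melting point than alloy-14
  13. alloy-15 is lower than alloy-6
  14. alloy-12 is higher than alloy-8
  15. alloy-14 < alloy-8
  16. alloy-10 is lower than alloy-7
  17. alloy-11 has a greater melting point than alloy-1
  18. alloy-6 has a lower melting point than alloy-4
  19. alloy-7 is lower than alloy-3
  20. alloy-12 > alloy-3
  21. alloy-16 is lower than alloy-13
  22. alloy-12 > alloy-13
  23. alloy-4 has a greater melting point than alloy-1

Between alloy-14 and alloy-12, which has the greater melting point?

alloy-14 < alloy-8 and alloy-8 < alloy-10 give alloy-14 < alloy-10.
Then alloy-10 < alloy-1 extends the chain to alloy-1.
With alloy-1 < alloy-11: alloy-14 < alloy-8 < alloy-10 < alloy-1 < alloy-11.
Then alloy-11 < alloy-15 extends the chain to alloy-15.
With alloy-15 < alloy-6: alloy-14 < alloy-8 < alloy-10 < alloy-1 < alloy-11 < alloy-15 < alloy-6.
With alloy-6 < alloy-4: alloy-14 < alloy-8 < alloy-10 < alloy-1 < alloy-11 < alloy-15 < alloy-6 < alloy-4.
Then alloy-4 < alloy-7 extends the chain to alloy-7.
With alloy-7 < alloy-3: alloy-14 < alloy-8 < alloy-10 < alloy-1 < alloy-11 < alloy-15 < alloy-6 < alloy-4 < alloy-7 < alloy-3.
Then alloy-3 < alloy-12 extends the chain to alloy-12.
So alloy-14 < alloy-12; alloy-12 is the higher of the two.

alloy-12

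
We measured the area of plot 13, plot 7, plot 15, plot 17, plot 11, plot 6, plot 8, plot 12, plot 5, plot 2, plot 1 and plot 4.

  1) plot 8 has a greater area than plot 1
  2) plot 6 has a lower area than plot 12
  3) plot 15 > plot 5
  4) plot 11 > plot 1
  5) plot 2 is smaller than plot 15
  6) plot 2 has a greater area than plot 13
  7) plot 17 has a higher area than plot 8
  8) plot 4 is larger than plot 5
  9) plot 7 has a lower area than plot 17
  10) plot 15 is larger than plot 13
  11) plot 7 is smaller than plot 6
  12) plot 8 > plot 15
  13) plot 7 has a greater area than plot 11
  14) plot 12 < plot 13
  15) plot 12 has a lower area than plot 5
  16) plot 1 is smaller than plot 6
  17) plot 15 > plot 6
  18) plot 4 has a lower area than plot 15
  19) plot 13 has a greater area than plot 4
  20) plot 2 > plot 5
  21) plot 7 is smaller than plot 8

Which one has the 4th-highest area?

plot 2

Chaining the given pairs: plot 1 < plot 11 < plot 7 < plot 6 < plot 12 < plot 5 < plot 4 < plot 13 < plot 2 < plot 15 < plot 8 < plot 17.
Counting 4 from the largest end gives plot 2.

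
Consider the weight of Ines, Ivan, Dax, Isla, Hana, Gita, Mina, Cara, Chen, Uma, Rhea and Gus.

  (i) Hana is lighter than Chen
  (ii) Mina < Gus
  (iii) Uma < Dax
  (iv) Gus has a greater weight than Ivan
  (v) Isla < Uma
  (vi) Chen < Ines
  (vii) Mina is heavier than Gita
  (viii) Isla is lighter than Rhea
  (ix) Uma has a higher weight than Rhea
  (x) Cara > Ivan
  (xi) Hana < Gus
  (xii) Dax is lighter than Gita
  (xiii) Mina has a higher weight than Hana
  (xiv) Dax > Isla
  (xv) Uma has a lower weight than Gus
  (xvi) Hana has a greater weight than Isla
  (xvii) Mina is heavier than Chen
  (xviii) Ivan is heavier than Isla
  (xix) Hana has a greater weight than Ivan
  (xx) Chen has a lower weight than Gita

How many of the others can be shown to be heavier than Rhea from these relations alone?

5

Directly above Rhea: Uma.
One step further: Dax, Gus (3 so far).
One step further: Gita (4 so far).
One step further: Mina (5 so far).
No other element is forced above Rhea by the given relations, so the count is 5.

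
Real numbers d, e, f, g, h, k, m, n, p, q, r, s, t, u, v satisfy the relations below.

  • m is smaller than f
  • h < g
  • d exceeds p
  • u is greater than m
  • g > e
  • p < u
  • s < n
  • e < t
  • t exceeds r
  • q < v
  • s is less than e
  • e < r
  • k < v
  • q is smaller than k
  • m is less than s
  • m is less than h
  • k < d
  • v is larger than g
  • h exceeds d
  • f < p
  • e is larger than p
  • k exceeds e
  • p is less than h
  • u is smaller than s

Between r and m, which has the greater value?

The relevant relations are m < f; f < p; p < u; u < s; s < e; e < r.
Chaining these gives m < f < p < u < s < e < r.
So m < r; r is the larger of the two.

r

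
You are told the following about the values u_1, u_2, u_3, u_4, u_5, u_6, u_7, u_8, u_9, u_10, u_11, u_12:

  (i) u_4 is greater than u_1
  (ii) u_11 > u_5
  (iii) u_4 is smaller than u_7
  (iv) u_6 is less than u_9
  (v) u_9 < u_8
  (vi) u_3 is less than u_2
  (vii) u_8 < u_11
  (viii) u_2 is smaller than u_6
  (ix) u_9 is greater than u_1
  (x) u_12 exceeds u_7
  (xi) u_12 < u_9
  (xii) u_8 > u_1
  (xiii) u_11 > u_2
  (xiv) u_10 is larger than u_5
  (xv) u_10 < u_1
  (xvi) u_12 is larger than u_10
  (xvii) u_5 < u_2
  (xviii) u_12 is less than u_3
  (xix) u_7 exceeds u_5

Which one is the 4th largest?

Piecing the relations together gives one ordering: u_5 < u_10 < u_1 < u_4 < u_7 < u_12 < u_3 < u_2 < u_6 < u_9 < u_8 < u_11.
The 4th largest is u_6.

u_6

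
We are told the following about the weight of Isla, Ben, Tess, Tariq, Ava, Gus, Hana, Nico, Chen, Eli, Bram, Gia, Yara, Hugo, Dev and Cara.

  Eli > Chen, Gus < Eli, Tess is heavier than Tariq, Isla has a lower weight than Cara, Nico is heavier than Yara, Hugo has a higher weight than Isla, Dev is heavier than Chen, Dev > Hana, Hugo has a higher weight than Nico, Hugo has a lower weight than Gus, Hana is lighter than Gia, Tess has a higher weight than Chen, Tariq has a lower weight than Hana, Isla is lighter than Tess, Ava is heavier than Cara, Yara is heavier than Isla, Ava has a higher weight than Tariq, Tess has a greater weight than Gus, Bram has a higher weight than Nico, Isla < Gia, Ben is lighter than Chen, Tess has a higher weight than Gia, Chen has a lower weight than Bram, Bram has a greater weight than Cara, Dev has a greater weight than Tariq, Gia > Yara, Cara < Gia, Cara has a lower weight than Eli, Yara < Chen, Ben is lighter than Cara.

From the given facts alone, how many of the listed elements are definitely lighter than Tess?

11

Directly below Tess: Isla, Chen, Tariq, Gus, Gia.
One step further: Yara, Ben, Hugo, Cara, Hana (10 so far).
One step further: Nico (11 so far).
No other element is forced below Tess by the given relations, so the count is 11.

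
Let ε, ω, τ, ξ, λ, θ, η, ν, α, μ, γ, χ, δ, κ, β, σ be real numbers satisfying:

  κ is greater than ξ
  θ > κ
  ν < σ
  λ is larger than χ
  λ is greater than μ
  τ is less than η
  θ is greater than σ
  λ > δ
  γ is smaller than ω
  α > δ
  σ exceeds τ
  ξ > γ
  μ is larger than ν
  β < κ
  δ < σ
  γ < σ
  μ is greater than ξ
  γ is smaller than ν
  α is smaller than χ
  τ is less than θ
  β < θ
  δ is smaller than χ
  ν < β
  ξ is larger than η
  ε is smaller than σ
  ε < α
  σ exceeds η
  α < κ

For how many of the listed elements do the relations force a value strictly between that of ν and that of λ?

Chaining upward from ν reaches: σ, β, μ, κ, θ.
Chaining downward from λ reaches: τ, δ, γ, η, ξ, ε, α, μ, χ.
Strictly between ν and λ are those in both lists: μ — 1 element.

1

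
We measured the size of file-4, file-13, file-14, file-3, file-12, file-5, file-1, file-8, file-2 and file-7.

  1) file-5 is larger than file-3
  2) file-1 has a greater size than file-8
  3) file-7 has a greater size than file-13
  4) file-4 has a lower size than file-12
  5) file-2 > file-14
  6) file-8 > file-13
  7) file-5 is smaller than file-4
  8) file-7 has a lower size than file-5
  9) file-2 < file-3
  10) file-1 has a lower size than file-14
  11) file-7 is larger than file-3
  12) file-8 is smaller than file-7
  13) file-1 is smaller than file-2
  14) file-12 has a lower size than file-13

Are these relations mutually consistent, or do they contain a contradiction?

inconsistent

We have file-12 < file-13 stated directly, yet also file-13 < file-8 < file-1 < file-14 < file-2 < file-3 < file-7 < file-5 < file-4 < file-12 by chaining the others — so file-13 < file-12. Contradiction.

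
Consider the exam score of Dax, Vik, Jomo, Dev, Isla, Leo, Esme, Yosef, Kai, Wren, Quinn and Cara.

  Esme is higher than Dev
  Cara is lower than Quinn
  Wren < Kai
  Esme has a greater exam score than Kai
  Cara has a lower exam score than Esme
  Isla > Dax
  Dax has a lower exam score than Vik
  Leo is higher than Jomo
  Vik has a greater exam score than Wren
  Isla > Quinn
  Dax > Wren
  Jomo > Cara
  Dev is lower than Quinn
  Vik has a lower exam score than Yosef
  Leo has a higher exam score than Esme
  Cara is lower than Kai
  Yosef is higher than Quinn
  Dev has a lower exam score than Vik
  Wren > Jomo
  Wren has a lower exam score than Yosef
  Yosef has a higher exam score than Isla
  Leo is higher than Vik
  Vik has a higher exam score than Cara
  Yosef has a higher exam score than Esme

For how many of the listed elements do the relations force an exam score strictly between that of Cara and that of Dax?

Chaining upward from Cara reaches: Jomo, Wren, Quinn, Kai, Vik, Esme, Isla, Yosef, Leo.
Chaining downward from Dax reaches: Jomo, Wren.
Strictly between Cara and Dax are those in both lists: Jomo, Wren — 2 elements.

2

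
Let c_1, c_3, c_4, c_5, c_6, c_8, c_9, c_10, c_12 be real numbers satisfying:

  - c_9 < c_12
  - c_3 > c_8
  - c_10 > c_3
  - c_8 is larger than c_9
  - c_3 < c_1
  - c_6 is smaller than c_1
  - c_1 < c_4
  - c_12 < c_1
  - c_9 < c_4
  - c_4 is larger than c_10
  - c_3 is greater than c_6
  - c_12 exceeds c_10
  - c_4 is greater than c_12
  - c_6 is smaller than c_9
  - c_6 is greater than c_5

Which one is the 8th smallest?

c_1

The consecutive relations fix a unique order: c_5 < c_6 < c_9 < c_8 < c_3 < c_10 < c_12 < c_1 < c_4.
Counting 8 from the smallest end gives c_1.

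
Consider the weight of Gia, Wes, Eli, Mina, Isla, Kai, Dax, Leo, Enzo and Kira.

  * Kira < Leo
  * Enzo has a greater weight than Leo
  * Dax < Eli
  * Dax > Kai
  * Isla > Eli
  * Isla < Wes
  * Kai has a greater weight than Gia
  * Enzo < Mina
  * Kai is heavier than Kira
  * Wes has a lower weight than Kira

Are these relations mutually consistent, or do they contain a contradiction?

We have Kira < Kai stated directly, yet also Kai < Dax < Eli < Isla < Wes < Kira by chaining the others — so Kai < Kira. Contradiction.

inconsistent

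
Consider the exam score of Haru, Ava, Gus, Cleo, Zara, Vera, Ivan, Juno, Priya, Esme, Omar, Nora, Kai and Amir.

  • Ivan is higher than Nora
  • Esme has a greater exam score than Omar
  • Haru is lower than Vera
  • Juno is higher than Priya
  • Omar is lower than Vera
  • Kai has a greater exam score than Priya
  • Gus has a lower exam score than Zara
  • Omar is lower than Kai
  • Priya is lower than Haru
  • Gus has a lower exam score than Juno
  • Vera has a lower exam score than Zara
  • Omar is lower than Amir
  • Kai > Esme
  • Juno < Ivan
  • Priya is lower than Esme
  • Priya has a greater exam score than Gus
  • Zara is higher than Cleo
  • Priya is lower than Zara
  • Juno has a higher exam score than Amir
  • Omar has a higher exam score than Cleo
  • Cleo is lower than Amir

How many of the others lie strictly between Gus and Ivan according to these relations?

Chaining upward from Gus reaches: Priya, Esme, Juno, Haru, Vera, Zara, Kai.
Chaining downward from Ivan reaches: Cleo, Priya, Omar, Nora, Amir, Juno.
Strictly between Gus and Ivan are those in both lists: Priya, Juno — 2 elements.

2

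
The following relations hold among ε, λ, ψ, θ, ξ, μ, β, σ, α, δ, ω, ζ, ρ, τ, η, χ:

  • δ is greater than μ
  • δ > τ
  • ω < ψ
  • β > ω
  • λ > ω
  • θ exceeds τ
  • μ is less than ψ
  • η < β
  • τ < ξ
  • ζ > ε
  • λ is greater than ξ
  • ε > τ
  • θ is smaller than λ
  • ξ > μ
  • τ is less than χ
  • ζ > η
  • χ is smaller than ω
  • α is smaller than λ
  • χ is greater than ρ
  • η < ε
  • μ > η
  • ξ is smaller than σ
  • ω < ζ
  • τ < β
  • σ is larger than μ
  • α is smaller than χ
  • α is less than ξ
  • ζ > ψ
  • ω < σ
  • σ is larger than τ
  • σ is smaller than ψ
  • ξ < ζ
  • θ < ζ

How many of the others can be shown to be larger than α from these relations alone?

From α the given relations immediately reach ξ, χ, λ.
From those, ω, σ, ζ — 6 in total.
From those, β, ψ — 8 in total.
No other element is forced above α by the given relations, so the count is 8.

8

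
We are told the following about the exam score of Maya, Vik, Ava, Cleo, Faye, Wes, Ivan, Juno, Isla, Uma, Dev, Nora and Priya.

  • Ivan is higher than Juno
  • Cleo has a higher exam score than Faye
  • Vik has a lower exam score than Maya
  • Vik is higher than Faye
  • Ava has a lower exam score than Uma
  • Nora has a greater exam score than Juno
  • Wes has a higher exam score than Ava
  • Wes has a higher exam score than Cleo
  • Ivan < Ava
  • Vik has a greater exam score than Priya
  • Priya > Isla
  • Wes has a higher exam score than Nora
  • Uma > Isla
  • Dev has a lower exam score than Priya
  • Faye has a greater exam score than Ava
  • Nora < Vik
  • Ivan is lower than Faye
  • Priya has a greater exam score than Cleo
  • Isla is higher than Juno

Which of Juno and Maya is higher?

Maya

Link the given pairs in sequence: Juno < Ivan; Ivan < Ava; Ava < Faye; Faye < Cleo; Cleo < Priya; Priya < Vik; Vik < Maya.
Chaining these gives Juno < Ivan < Ava < Faye < Cleo < Priya < Vik < Maya.
So Juno < Maya; Maya is the higher of the two.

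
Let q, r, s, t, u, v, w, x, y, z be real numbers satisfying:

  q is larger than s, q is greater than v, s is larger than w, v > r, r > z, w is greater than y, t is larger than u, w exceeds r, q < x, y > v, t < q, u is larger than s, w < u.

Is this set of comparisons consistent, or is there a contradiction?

The single ordering z < r < v < y < w < s < u < t < q < x satisfies every listed relation, so no contradiction arises.

consistent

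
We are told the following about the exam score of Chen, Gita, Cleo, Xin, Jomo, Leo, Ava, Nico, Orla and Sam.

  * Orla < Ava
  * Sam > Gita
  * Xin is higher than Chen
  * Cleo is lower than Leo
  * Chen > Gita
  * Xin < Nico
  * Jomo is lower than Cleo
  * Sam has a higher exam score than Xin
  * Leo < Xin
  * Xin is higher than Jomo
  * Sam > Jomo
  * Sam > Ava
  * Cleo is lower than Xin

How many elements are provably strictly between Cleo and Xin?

1

Chaining upward from Cleo reaches: Leo, Nico, Sam.
Chaining downward from Xin reaches: Jomo, Gita, Leo, Chen.
Strictly between Cleo and Xin are those in both lists: Leo — 1 element.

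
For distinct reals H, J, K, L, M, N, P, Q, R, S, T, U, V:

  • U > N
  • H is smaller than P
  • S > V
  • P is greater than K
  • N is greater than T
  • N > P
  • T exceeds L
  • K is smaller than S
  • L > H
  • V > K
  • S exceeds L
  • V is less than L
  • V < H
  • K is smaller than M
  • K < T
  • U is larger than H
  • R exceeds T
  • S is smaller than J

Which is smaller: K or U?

K < V < H < L < T < N < U, by transitivity through V, H, L, T, N.
So K < U; K is the smaller of the two.

K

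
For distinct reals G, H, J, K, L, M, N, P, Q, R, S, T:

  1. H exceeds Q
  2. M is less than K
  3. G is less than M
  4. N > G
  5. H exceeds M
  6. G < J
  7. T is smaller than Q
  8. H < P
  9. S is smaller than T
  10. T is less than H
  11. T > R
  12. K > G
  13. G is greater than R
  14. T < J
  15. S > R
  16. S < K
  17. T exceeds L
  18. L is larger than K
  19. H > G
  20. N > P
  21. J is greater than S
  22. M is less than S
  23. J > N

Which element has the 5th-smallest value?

K

Piecing the relations together gives one ordering: R < G < M < S < K < L < T < Q < H < P < N < J.
Counting 5 from the smallest end gives K.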